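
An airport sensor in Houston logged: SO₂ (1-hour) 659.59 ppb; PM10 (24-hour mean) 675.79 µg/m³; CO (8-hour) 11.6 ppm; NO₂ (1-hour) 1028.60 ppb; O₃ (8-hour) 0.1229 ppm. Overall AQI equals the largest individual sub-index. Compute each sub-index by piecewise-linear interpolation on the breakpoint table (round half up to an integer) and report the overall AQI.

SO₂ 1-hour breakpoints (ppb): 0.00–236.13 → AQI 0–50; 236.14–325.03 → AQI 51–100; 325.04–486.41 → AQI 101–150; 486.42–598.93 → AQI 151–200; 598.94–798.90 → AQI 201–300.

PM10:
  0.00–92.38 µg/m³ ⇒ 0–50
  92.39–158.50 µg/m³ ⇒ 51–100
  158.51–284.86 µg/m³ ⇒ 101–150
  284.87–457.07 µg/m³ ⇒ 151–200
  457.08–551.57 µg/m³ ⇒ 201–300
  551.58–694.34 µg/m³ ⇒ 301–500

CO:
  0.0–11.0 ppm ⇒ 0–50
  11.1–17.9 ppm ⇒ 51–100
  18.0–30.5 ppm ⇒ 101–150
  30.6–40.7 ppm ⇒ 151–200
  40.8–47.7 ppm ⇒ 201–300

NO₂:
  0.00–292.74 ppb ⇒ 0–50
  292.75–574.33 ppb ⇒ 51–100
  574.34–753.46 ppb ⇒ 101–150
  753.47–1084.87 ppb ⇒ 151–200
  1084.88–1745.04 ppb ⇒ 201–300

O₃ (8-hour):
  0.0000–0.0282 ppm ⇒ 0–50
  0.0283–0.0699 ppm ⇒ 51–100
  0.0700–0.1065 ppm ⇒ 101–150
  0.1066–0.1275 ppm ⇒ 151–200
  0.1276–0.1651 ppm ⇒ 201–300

SO₂: row 598.94–798.90 (AQI 201–300). (300−201)·(659.59−598.94)/(798.90−598.94) + 201 = 99·60.65/199.96 + 201 ≈ 231.03 → 231.
PM10 675.79: bracket 551.58–694.34 → index 301–500; slope 199/142.76, offset 124.21.
AQI = 301 + 199/142.76·124.21 ≈ 474.14 ⇒ 474.
CO 11.6: bracket 11.1–17.9 → index 51–100; slope 49/6.8, offset 0.5.
AQI = 51 + 49/6.8·0.5 ≈ 54.60 ⇒ 55.
NO₂: 1028.60 lies in 753.47–1084.87, so I_lo=151, I_hi=200, C_lo=753.47, C_hi=1084.87.
(200−151)/(1084.87−753.47) × (1028.60−753.47) + 151 = 49/331.40 × 275.13 + 151 ≈ 191.68 → 192.
O₃ 0.1229: bracket 0.1066–0.1275 → index 151–200; slope 49/0.0209, offset 0.0163.
AQI = 151 + 49/0.0209·0.0163 ≈ 189.22 ⇒ 189.
Sub-indices: SO₂→231, PM10→474, CO→55, NO₂→192, O₃→189. Overall AQI = max = 474; dominant pollutant is PM10.

474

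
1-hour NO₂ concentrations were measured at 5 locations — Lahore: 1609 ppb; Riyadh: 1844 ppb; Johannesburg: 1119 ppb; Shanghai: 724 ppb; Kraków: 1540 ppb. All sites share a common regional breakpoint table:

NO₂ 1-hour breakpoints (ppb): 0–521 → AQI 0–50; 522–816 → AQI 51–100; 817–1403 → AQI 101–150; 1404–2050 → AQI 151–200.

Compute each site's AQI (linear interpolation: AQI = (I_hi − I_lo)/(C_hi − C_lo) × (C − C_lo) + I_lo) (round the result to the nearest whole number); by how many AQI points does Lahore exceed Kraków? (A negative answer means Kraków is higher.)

6

Lahore: row 1404–2050 (AQI 151–200). (200−151)·(1609−1404)/(2050−1404) + 151 = 49·205/646 + 151 ≈ 166.55 → 167.
Riyadh: row 1404–2050 (AQI 151–200). (200−151)·(1844−1404)/(2050−1404) + 151 = 49·440/646 + 151 ≈ 184.37 → 184.
Johannesburg: row 817–1403 (AQI 101–150). (150−101)·(1119−817)/(1403−817) + 101 = 49·302/586 + 101 ≈ 126.25 → 126.
Shanghai 724: bracket 522–816 → index 51–100; slope 49/294, offset 202.
AQI = 51 + 49/294·202 ≈ 84.67 ⇒ 85.
Kraków 1540: bracket 1404–2050 → index 151–200; slope 49/646, offset 136.
AQI = 151 + 49/646·136 ≈ 161.32 ⇒ 161.
AQIs: Lahore=167, Riyadh=184, Johannesburg=126, Shanghai=85, Kraków=161. Lahore (167) − Kraków (161) = 6.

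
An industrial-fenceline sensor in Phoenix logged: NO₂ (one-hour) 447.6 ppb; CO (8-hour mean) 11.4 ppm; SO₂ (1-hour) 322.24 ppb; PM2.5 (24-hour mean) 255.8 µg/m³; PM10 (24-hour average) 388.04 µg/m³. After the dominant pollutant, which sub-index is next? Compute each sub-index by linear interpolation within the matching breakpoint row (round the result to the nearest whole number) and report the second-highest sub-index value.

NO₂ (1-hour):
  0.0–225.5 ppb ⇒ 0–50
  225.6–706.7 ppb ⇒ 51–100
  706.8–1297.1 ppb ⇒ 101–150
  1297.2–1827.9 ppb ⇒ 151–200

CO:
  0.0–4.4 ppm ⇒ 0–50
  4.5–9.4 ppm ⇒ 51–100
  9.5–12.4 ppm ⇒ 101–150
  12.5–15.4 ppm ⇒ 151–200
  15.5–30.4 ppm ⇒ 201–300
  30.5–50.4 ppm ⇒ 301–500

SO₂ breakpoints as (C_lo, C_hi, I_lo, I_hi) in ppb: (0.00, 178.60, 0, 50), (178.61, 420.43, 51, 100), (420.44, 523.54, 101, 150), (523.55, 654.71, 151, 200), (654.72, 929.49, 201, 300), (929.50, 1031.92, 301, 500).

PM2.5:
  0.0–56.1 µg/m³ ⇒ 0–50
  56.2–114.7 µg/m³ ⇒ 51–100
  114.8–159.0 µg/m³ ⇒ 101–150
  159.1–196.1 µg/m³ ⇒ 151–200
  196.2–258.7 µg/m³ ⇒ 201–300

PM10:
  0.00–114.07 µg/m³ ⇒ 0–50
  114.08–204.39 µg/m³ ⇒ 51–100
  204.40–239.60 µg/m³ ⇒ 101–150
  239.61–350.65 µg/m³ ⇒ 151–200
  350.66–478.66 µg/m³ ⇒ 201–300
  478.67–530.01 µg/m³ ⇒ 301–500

230

NO₂ 447.6: bracket 225.6–706.7 → index 51–100; slope 49/481.1, offset 222.0.
AQI = 51 + 49/481.1·222.0 ≈ 73.61 ⇒ 74.
CO 11.4: bracket 9.5–12.4 → index 101–150; slope 49/2.9, offset 1.9.
AQI = 101 + 49/2.9·1.9 ≈ 133.10 ⇒ 133.
SO₂: 322.24 ∈ [178.61, 420.43] ↔ index [51, 100].
51 + (322.24−178.61)·(100−51)/(420.43−178.61) = 51 + 143.63·49/241.82 ≈ 80.10, so AQI = 80.
PM2.5: 255.8 lies in 196.2–258.7, so I_lo=201, I_hi=300, C_lo=196.2, C_hi=258.7.
(300−201)/(258.7−196.2) × (255.8−196.2) + 201 = 99/62.5 × 59.6 + 201 ≈ 295.41 → 295.
PM10 388.04: bracket 350.66–478.66 → index 201–300; slope 99/128.00, offset 37.38.
AQI = 201 + 99/128.00·37.38 ≈ 229.91 ⇒ 230.
Sub-indices: NO₂→74, CO→133, SO₂→80, PM2.5→295, PM10→230. Ranked high→low: 295, 230, 133, 80, 74. Second-highest sub-index = 230.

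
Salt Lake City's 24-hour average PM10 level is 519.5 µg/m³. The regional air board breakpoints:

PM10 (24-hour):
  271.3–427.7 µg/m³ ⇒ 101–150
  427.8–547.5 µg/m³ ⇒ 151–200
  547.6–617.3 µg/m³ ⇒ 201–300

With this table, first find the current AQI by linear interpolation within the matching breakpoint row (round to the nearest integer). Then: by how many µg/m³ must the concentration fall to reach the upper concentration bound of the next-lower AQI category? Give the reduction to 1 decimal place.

91.8

PM10 519.5: bracket 427.8–547.5 → index 151–200; slope 49/119.7, offset 91.7.
AQI = 151 + 49/119.7·91.7 ≈ 188.54 ⇒ 189.
Current AQI 189 is in the Unhealthy range (151–200). The next-lower category tops out at AQI 150, whose upper concentration bound is 427.7 µg/m³.
Reduction needed = 519.5 − 427.7 = 91.8 µg/m³.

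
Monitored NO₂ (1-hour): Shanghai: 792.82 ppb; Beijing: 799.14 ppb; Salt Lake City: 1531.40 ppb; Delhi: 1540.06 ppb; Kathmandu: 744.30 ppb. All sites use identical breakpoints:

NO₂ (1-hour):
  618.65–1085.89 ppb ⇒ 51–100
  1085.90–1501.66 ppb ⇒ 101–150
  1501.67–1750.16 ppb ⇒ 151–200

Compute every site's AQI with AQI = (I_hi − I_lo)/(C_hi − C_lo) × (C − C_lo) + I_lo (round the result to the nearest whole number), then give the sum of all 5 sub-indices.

519

Shanghai 792.82: bracket 618.65–1085.89 → index 51–100; slope 49/467.24, offset 174.17.
AQI = 51 + 49/467.24·174.17 ≈ 69.27 ⇒ 69.
Beijing: 799.14 ∈ [618.65, 1085.89] ↔ index [51, 100].
51 + (799.14−618.65)·(100−51)/(1085.89−618.65) = 51 + 180.49·49/467.24 ≈ 69.93, so AQI = 70.
Salt Lake City: row 1501.67–1750.16 (AQI 151–200). (200−151)·(1531.40−1501.67)/(1750.16−1501.67) + 151 = 49·29.73/248.49 + 151 ≈ 156.86 → 157.
Delhi: 1540.06 lies in 1501.67–1750.16, so I_lo=151, I_hi=200, C_lo=1501.67, C_hi=1750.16.
(200−151)/(1750.16−1501.67) × (1540.06−1501.67) + 151 = 49/248.49 × 38.39 + 151 ≈ 158.57 → 159.
Kathmandu: 744.30 lies in 618.65–1085.89, so I_lo=51, I_hi=100, C_lo=618.65, C_hi=1085.89.
(100−51)/(1085.89−618.65) × (744.30−618.65) + 51 = 49/467.24 × 125.65 + 51 ≈ 64.18 → 64.
AQIs: Shanghai=69, Beijing=70, Salt Lake City=157, Delhi=159, Kathmandu=64. Sum = 69 + 70 + 157 + 159 + 64 = 519.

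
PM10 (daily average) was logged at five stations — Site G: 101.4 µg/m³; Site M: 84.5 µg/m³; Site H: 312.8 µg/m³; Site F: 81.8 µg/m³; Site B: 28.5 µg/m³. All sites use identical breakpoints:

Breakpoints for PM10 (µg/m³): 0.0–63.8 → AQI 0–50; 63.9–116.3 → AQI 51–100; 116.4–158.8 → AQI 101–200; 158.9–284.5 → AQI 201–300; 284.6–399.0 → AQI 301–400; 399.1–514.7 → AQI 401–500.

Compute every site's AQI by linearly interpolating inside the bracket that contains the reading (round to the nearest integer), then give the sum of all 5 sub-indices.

Site G: 101.4 ∈ [63.9, 116.3] ↔ index [51, 100].
51 + (101.4−63.9)·(100−51)/(116.3−63.9) = 51 + 37.5·49/52.4 ≈ 86.07, so AQI = 86.
Site M: row 63.9–116.3 (AQI 51–100). (100−51)·(84.5−63.9)/(116.3−63.9) + 51 = 49·20.6/52.4 + 51 ≈ 70.26 → 70.
Site H: 312.8 ∈ [284.6, 399.0] ↔ index [301, 400].
301 + (312.8−284.6)·(400−301)/(399.0−284.6) = 301 + 28.2·99/114.4 ≈ 325.40, so AQI = 325.
Site F 81.8: bracket 63.9–116.3 → index 51–100; slope 49/52.4, offset 17.9.
AQI = 51 + 49/52.4·17.9 ≈ 67.74 ⇒ 68.
Site B: 28.5 lies in 0.0–63.8, so I_lo=0, I_hi=50, C_lo=0.0, C_hi=63.8.
(50−0)/(63.8−0.0) × (28.5−0.0) + 0 = 50/63.8 × 28.5 + 0 ≈ 22.34 → 22.
AQIs: Site G=86, Site M=70, Site H=325, Site F=68, Site B=22. Sum = 86 + 70 + 325 + 68 + 22 = 571.

571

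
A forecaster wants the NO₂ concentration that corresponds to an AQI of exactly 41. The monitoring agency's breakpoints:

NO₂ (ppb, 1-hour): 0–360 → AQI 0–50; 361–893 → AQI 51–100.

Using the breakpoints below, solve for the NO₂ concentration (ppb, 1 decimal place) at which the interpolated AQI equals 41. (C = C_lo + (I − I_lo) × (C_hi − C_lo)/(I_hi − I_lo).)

295.2

AQI 41 lies in the 0–50 band, which corresponds to 0–360 ppb.
C = 0 + (41−0)×(360−0)/(50−0) = 0 + 41×360/50 ≈ 295.200 ppb → 295.2 ppb to 1 dp.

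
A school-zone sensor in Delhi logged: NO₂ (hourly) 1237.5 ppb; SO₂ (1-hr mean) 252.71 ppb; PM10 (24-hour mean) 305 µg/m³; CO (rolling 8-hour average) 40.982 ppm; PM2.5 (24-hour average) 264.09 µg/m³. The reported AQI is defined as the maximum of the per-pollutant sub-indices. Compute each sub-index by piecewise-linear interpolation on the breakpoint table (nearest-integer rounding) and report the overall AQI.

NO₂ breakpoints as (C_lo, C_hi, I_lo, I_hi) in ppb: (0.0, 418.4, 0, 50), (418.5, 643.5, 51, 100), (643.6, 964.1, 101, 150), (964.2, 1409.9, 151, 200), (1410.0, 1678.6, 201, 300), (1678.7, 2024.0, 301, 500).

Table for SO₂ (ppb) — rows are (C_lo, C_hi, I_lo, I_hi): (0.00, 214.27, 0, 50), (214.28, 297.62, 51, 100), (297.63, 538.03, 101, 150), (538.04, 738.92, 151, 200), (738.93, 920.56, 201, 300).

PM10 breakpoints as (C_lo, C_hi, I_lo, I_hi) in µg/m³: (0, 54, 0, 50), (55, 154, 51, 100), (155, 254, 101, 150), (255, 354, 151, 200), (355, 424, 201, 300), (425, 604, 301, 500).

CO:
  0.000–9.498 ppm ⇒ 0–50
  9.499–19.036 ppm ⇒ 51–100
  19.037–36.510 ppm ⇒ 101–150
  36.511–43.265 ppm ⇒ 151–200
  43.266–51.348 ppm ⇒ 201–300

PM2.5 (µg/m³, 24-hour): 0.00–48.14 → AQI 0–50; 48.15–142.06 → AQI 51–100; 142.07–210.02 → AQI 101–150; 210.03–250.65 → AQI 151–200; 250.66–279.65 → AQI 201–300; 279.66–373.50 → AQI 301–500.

NO₂ 1237.5: bracket 964.2–1409.9 → index 151–200; slope 49/445.7, offset 273.3.
AQI = 151 + 49/445.7·273.3 ≈ 181.05 ⇒ 181.
SO₂ 252.71: bracket 214.28–297.62 → index 51–100; slope 49/83.34, offset 38.43.
AQI = 51 + 49/83.34·38.43 ≈ 73.60 ⇒ 74.
PM10 305: bracket 255–354 → index 151–200; slope 49/99, offset 50.
AQI = 151 + 49/99·50 ≈ 175.75 ⇒ 176.
CO: 40.982 lies in 36.511–43.265, so I_lo=151, I_hi=200, C_lo=36.511, C_hi=43.265.
(200−151)/(43.265−36.511) × (40.982−36.511) + 151 = 49/6.754 × 4.471 + 151 ≈ 183.44 → 183.
PM2.5: row 250.66–279.65 (AQI 201–300). (300−201)·(264.09−250.66)/(279.65−250.66) + 201 = 99·13.43/28.99 + 201 ≈ 246.86 → 247.
Sub-indices: NO₂→181, SO₂→74, PM10→176, CO→183, PM2.5→247. Overall AQI = max = 247; dominant pollutant is PM2.5.
AQI 247: Very Unhealthy.

247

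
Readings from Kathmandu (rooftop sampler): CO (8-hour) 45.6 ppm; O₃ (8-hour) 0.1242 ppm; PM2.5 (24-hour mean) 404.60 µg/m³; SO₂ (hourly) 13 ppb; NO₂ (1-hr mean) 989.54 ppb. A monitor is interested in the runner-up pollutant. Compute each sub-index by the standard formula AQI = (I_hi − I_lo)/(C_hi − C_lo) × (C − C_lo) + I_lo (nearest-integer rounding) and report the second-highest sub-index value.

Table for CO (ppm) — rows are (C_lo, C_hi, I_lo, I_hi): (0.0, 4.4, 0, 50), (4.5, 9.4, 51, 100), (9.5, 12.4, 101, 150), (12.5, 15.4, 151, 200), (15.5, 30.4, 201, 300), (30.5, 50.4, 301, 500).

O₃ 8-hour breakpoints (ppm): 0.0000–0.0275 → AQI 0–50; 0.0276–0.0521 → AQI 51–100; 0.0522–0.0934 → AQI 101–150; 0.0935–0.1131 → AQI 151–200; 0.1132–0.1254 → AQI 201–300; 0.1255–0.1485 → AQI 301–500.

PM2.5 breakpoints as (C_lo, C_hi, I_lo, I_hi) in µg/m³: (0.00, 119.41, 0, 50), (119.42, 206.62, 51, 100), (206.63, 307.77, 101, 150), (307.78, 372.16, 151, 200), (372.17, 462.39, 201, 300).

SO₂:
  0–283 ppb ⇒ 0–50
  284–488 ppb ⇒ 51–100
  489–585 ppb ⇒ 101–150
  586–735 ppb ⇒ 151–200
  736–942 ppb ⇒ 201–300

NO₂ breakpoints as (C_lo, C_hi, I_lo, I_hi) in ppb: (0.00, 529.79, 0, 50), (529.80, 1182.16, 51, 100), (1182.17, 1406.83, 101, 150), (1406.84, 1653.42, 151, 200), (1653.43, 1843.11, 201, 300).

CO: 45.6 ∈ [30.5, 50.4] ↔ index [301, 500].
301 + (45.6−30.5)·(500−301)/(50.4−30.5) = 301 + 15.1·199/19.9 ≈ 452.00, so AQI = 452.
O₃: 0.1242 lies in 0.1132–0.1254, so I_lo=201, I_hi=300, C_lo=0.1132, C_hi=0.1254.
(300−201)/(0.1254−0.1132) × (0.1242−0.1132) + 201 = 99/0.0122 × 0.0110 + 201 ≈ 290.26 → 290.
PM2.5 404.60: bracket 372.17–462.39 → index 201–300; slope 99/90.22, offset 32.43.
AQI = 201 + 99/90.22·32.43 ≈ 236.59 ⇒ 237.
SO₂: row 0–283 (AQI 0–50). (50−0)·(13−0)/(283−0) + 0 = 50·13/283 + 0 ≈ 2.30 → 2.
NO₂ 989.54: bracket 529.80–1182.16 → index 51–100; slope 49/652.36, offset 459.74.
AQI = 51 + 49/652.36·459.74 ≈ 85.53 ⇒ 86.
Sub-indices: CO→452, O₃→290, PM2.5→237, SO₂→2, NO₂→86. Ranked high→low: 452, 290, 237, 86, 2. Second-highest sub-index = 290.

290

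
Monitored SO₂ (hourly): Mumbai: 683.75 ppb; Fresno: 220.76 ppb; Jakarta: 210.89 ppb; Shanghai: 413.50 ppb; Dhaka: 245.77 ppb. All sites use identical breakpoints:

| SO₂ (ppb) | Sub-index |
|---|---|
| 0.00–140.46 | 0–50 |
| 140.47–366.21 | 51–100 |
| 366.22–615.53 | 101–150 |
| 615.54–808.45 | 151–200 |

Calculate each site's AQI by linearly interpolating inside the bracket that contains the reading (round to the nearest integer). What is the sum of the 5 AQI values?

Mumbai: row 615.54–808.45 (AQI 151–200). (200−151)·(683.75−615.54)/(808.45−615.54) + 151 = 49·68.21/192.91 + 151 ≈ 168.33 → 168.
Fresno: row 140.47–366.21 (AQI 51–100). (100−51)·(220.76−140.47)/(366.21−140.47) + 51 = 49·80.29/225.74 + 51 ≈ 68.43 → 68.
Jakarta: row 140.47–366.21 (AQI 51–100). (100−51)·(210.89−140.47)/(366.21−140.47) + 51 = 49·70.42/225.74 + 51 ≈ 66.29 → 66.
Shanghai 413.50: bracket 366.22–615.53 → index 101–150; slope 49/249.31, offset 47.28.
AQI = 101 + 49/249.31·47.28 ≈ 110.29 ⇒ 110.
Dhaka: row 140.47–366.21 (AQI 51–100). (100−51)·(245.77−140.47)/(366.21−140.47) + 51 = 49·105.30/225.74 + 51 ≈ 73.86 → 74.
AQIs: Mumbai=168, Fresno=68, Jakarta=66, Shanghai=110, Dhaka=74. Sum = 168 + 68 + 66 + 110 + 74 = 486.

486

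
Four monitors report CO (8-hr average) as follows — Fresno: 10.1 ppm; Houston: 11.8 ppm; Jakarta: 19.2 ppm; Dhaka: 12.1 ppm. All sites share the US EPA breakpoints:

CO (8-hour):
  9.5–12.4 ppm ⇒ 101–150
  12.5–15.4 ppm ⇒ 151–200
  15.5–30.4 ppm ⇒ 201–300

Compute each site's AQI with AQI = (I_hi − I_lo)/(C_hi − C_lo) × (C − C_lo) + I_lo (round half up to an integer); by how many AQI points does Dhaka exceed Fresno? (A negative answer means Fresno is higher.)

34

Fresno: 10.1 lies in 9.5–12.4, so I_lo=101, I_hi=150, C_lo=9.5, C_hi=12.4.
(150−101)/(12.4−9.5) × (10.1−9.5) + 101 = 49/2.9 × 0.6 + 101 ≈ 111.14 → 111.
Houston 11.8: bracket 9.5–12.4 → index 101–150; slope 49/2.9, offset 2.3.
AQI = 101 + 49/2.9·2.3 ≈ 139.86 ⇒ 140.
Jakarta: row 15.5–30.4 (AQI 201–300). (300−201)·(19.2−15.5)/(30.4−15.5) + 201 = 99·3.7/14.9 + 201 ≈ 225.58 → 226.
Dhaka 12.1: bracket 9.5–12.4 → index 101–150; slope 49/2.9, offset 2.6.
AQI = 101 + 49/2.9·2.6 ≈ 144.93 ⇒ 145.
AQIs: Fresno=111, Houston=140, Jakarta=226, Dhaka=145. Dhaka (145) − Fresno (111) = 34.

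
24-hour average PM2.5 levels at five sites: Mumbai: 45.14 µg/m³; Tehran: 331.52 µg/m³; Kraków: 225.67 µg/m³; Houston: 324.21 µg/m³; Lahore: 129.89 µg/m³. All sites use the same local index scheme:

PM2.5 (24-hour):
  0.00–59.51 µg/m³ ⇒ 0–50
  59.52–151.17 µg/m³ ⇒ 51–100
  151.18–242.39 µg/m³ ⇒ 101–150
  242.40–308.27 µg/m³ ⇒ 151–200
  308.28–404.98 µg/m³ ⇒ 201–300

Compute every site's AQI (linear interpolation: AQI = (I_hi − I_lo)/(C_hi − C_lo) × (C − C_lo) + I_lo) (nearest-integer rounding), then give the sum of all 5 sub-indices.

Mumbai: 45.14 ∈ [0.00, 59.51] ↔ index [0, 50].
0 + (45.14−0.00)·(50−0)/(59.51−0.00) = 0 + 45.14·50/59.51 ≈ 37.93, so AQI = 38.
Tehran: row 308.28–404.98 (AQI 201–300). (300−201)·(331.52−308.28)/(404.98−308.28) + 201 = 99·23.24/96.70 + 201 ≈ 224.79 → 225.
Kraków: 225.67 ∈ [151.18, 242.39] ↔ index [101, 150].
101 + (225.67−151.18)·(150−101)/(242.39−151.18) = 101 + 74.49·49/91.21 ≈ 141.02, so AQI = 141.
Houston: 324.21 lies in 308.28–404.98, so I_lo=201, I_hi=300, C_lo=308.28, C_hi=404.98.
(300−201)/(404.98−308.28) × (324.21−308.28) + 201 = 99/96.70 × 15.93 + 201 ≈ 217.31 → 217.
Lahore: 129.89 ∈ [59.52, 151.17] ↔ index [51, 100].
51 + (129.89−59.52)·(100−51)/(151.17−59.52) = 51 + 70.37·49/91.65 ≈ 88.62, so AQI = 89.
AQIs: Mumbai=38, Tehran=225, Kraków=141, Houston=217, Lahore=89. Sum = 38 + 225 + 141 + 217 + 89 = 710.

710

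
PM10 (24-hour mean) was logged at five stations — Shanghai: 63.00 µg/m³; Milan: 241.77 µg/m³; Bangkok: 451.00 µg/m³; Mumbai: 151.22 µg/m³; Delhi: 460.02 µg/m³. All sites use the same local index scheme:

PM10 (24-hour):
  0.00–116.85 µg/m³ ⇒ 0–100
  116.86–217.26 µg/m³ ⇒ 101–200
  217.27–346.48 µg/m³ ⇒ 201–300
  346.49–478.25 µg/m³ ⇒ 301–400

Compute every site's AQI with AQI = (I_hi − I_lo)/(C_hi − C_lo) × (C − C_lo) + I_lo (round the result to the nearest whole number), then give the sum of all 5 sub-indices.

1175

Shanghai: 63.00 ∈ [0.00, 116.85] ↔ index [0, 100].
0 + (63.00−0.00)·(100−0)/(116.85−0.00) = 0 + 63.00·100/116.85 ≈ 53.92, so AQI = 54.
Milan: 241.77 ∈ [217.27, 346.48] ↔ index [201, 300].
201 + (241.77−217.27)·(300−201)/(346.48−217.27) = 201 + 24.50·99/129.21 ≈ 219.77, so AQI = 220.
Bangkok: row 346.49–478.25 (AQI 301–400). (400−301)·(451.00−346.49)/(478.25−346.49) + 301 = 99·104.51/131.76 + 301 ≈ 379.53 → 380.
Mumbai 151.22: bracket 116.86–217.26 → index 101–200; slope 99/100.40, offset 34.36.
AQI = 101 + 99/100.40·34.36 ≈ 134.88 ⇒ 135.
Delhi: row 346.49–478.25 (AQI 301–400). (400−301)·(460.02−346.49)/(478.25−346.49) + 301 = 99·113.53/131.76 + 301 ≈ 386.30 → 386.
AQIs: Shanghai=54, Milan=220, Bangkok=380, Mumbai=135, Delhi=386. Sum = 54 + 220 + 380 + 135 + 386 = 1175.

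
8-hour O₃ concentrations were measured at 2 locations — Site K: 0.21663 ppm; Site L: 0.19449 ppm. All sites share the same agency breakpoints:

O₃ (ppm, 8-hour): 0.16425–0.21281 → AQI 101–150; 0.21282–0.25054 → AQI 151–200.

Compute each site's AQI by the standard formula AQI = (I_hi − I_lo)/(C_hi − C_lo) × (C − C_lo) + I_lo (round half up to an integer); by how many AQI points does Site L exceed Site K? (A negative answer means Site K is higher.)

Site K: 0.21663 lies in 0.21282–0.25054, so I_lo=151, I_hi=200, C_lo=0.21282, C_hi=0.25054.
(200−151)/(0.25054−0.21282) × (0.21663−0.21282) + 151 = 49/0.03772 × 0.00381 + 151 ≈ 155.95 → 156.
Site L 0.19449: bracket 0.16425–0.21281 → index 101–150; slope 49/0.04856, offset 0.03024.
AQI = 101 + 49/0.04856·0.03024 ≈ 131.51 ⇒ 132.
AQIs: Site K=156, Site L=132. Site L (132) − Site K (156) = -24.

-24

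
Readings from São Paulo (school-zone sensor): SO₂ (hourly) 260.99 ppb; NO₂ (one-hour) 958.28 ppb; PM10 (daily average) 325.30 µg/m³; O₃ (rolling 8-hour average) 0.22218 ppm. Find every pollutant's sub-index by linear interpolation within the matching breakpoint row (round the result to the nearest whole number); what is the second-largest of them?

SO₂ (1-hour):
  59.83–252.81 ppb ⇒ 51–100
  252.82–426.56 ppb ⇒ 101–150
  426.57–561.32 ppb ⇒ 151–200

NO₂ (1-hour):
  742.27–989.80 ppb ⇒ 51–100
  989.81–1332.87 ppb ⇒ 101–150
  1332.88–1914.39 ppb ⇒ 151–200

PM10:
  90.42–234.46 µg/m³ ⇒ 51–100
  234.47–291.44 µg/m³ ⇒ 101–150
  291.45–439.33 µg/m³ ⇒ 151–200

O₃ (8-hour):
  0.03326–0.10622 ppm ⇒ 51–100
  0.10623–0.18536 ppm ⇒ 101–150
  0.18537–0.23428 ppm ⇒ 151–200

SO₂ 260.99: bracket 252.82–426.56 → index 101–150; slope 49/173.74, offset 8.17.
AQI = 101 + 49/173.74·8.17 ≈ 103.30 ⇒ 103.
NO₂ 958.28: bracket 742.27–989.80 → index 51–100; slope 49/247.53, offset 216.01.
AQI = 51 + 49/247.53·216.01 ≈ 93.76 ⇒ 94.
PM10: 325.30 lies in 291.45–439.33, so I_lo=151, I_hi=200, C_lo=291.45, C_hi=439.33.
(200−151)/(439.33−291.45) × (325.30−291.45) + 151 = 49/147.88 × 33.85 + 151 ≈ 162.22 → 162.
O₃: row 0.18537–0.23428 (AQI 151–200). (200−151)·(0.22218−0.18537)/(0.23428−0.18537) + 151 = 49·0.03681/0.04891 + 151 ≈ 187.88 → 188.
Sub-indices: SO₂→103, NO₂→94, PM10→162, O₃→188. Ranked high→low: 188, 162, 103, 94. Second-highest sub-index = 162.

162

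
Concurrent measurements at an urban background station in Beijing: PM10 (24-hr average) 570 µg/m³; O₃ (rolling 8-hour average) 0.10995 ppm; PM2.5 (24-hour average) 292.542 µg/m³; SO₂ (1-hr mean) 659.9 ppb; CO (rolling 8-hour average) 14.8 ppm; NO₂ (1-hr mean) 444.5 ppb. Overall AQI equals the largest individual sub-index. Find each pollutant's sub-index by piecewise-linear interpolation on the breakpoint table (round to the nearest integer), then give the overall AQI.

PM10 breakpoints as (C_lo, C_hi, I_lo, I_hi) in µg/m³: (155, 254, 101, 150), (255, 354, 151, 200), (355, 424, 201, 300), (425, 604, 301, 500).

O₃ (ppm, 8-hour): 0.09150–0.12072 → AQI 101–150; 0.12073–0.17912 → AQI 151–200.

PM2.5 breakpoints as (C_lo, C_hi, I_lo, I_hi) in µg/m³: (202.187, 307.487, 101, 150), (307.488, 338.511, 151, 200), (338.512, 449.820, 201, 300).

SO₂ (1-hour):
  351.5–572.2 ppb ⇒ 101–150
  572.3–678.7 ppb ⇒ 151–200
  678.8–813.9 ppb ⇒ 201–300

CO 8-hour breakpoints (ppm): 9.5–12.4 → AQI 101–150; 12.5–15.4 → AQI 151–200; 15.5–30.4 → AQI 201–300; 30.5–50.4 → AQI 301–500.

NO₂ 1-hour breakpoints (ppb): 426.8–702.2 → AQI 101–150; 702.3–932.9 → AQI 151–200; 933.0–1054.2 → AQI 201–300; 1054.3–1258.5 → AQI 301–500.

462

PM10 570: bracket 425–604 → index 301–500; slope 199/179, offset 145.
AQI = 301 + 199/179·145 ≈ 462.20 ⇒ 462.
O₃: 0.10995 lies in 0.09150–0.12072, so I_lo=101, I_hi=150, C_lo=0.09150, C_hi=0.12072.
(150−101)/(0.12072−0.09150) × (0.10995−0.09150) + 101 = 49/0.02922 × 0.01845 + 101 ≈ 131.94 → 132.
PM2.5 292.542: bracket 202.187–307.487 → index 101–150; slope 49/105.300, offset 90.355.
AQI = 101 + 49/105.300·90.355 ≈ 143.05 ⇒ 143.
SO₂ 659.9: bracket 572.3–678.7 → index 151–200; slope 49/106.4, offset 87.6.
AQI = 151 + 49/106.4·87.6 ≈ 191.34 ⇒ 191.
CO 14.8: bracket 12.5–15.4 → index 151–200; slope 49/2.9, offset 2.3.
AQI = 151 + 49/2.9·2.3 ≈ 189.86 ⇒ 190.
NO₂: row 426.8–702.2 (AQI 101–150). (150−101)·(444.5−426.8)/(702.2−426.8) + 101 = 49·17.7/275.4 + 101 ≈ 104.15 → 104.
Sub-indices: PM10→462, O₃→132, PM2.5→143, SO₂→191, CO→190, NO₂→104. Overall AQI = max = 462; dominant pollutant is PM10.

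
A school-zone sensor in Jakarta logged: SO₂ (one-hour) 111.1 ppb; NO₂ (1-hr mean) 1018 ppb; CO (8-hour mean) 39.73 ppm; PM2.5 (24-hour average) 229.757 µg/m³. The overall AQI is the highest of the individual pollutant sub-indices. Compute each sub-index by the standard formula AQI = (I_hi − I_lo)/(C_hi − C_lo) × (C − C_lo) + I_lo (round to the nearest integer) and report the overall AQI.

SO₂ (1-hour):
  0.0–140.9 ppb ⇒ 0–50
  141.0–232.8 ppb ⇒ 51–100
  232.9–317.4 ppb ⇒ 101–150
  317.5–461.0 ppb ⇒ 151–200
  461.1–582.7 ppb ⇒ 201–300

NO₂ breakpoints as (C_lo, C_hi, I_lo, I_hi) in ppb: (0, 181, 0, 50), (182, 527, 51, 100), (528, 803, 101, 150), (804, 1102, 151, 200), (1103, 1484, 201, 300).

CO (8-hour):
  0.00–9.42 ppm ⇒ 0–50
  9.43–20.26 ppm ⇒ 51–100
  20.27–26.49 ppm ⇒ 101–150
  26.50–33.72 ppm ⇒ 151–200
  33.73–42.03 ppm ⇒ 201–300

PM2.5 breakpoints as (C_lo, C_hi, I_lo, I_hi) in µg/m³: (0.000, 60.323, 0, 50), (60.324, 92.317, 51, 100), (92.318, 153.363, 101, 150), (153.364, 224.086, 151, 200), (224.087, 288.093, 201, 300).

SO₂ 111.1: bracket 0.0–140.9 → index 0–50; slope 50/140.9, offset 111.1.
AQI = 0 + 50/140.9·111.1 ≈ 39.43 ⇒ 39.
NO₂: 1018 lies in 804–1102, so I_lo=151, I_hi=200, C_lo=804, C_hi=1102.
(200−151)/(1102−804) × (1018−804) + 151 = 49/298 × 214 + 151 ≈ 186.19 → 186.
CO: 39.73 lies in 33.73–42.03, so I_lo=201, I_hi=300, C_lo=33.73, C_hi=42.03.
(300−201)/(42.03−33.73) × (39.73−33.73) + 201 = 99/8.30 × 6.00 + 201 ≈ 272.57 → 273.
PM2.5: row 224.087–288.093 (AQI 201–300). (300−201)·(229.757−224.087)/(288.093−224.087) + 201 = 99·5.670/64.006 + 201 ≈ 209.77 → 210.
Sub-indices: SO₂→39, NO₂→186, CO→273, PM2.5→210. Overall AQI = max = 273; dominant pollutant is CO.

273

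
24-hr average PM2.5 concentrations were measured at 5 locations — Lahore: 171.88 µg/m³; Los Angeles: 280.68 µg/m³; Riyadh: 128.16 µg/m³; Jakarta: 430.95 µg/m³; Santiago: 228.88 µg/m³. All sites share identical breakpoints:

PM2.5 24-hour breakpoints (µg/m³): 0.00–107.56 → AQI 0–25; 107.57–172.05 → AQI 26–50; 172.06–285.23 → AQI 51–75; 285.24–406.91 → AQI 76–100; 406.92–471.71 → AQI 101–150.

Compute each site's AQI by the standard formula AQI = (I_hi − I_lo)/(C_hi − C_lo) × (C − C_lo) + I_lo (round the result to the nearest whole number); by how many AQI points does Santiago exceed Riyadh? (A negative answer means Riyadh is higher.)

Lahore: row 107.57–172.05 (AQI 26–50). (50−26)·(171.88−107.57)/(172.05−107.57) + 26 = 24·64.31/64.48 + 26 ≈ 49.94 → 50.
Los Angeles: row 172.06–285.23 (AQI 51–75). (75−51)·(280.68−172.06)/(285.23−172.06) + 51 = 24·108.62/113.17 + 51 ≈ 74.04 → 74.
Riyadh: 128.16 lies in 107.57–172.05, so I_lo=26, I_hi=50, C_lo=107.57, C_hi=172.05.
(50−26)/(172.05−107.57) × (128.16−107.57) + 26 = 24/64.48 × 20.59 + 26 ≈ 33.66 → 34.
Jakarta: row 406.92–471.71 (AQI 101–150). (150−101)·(430.95−406.92)/(471.71−406.92) + 101 = 49·24.03/64.79 + 101 ≈ 119.17 → 119.
Santiago: 228.88 ∈ [172.06, 285.23] ↔ index [51, 75].
51 + (228.88−172.06)·(75−51)/(285.23−172.06) = 51 + 56.82·24/113.17 ≈ 63.05, so AQI = 63.
AQIs: Lahore=50, Los Angeles=74, Riyadh=34, Jakarta=119, Santiago=63. Santiago (63) − Riyadh (34) = 29.

29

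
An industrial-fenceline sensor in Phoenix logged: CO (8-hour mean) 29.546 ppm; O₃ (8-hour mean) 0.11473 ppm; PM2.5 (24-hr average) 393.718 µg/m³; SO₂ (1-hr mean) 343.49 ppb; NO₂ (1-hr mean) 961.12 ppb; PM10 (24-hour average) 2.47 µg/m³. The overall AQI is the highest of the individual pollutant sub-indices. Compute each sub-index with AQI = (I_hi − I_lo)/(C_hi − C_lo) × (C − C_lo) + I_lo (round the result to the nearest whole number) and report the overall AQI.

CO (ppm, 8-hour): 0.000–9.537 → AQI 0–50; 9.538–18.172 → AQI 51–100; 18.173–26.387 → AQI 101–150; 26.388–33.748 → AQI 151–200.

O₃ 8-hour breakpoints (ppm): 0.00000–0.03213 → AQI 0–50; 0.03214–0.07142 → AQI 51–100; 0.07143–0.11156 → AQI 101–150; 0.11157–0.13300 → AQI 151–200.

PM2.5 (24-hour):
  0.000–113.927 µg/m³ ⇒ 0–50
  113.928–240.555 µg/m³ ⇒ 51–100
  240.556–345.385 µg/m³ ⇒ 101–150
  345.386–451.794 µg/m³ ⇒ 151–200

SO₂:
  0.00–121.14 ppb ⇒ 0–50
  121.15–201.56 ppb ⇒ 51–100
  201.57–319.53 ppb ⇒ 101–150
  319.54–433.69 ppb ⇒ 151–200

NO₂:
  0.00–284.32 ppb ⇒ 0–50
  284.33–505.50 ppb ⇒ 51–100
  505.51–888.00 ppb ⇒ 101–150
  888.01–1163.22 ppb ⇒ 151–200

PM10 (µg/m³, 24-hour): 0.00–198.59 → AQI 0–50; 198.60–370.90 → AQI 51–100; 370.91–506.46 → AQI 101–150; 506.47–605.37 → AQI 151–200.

173

CO: 29.546 lies in 26.388–33.748, so I_lo=151, I_hi=200, C_lo=26.388, C_hi=33.748.
(200−151)/(33.748−26.388) × (29.546−26.388) + 151 = 49/7.360 × 3.158 + 151 ≈ 172.02 → 172.
O₃ 0.11473: bracket 0.11157–0.13300 → index 151–200; slope 49/0.02143, offset 0.00316.
AQI = 151 + 49/0.02143·0.00316 ≈ 158.23 ⇒ 158.
PM2.5: row 345.386–451.794 (AQI 151–200). (200−151)·(393.718−345.386)/(451.794−345.386) + 151 = 49·48.332/106.408 + 151 ≈ 173.26 → 173.
SO₂: row 319.54–433.69 (AQI 151–200). (200−151)·(343.49−319.54)/(433.69−319.54) + 151 = 49·23.95/114.15 + 151 ≈ 161.28 → 161.
NO₂: 961.12 lies in 888.01–1163.22, so I_lo=151, I_hi=200, C_lo=888.01, C_hi=1163.22.
(200−151)/(1163.22−888.01) × (961.12−888.01) + 151 = 49/275.21 × 73.11 + 151 ≈ 164.02 → 164.
PM10: 2.47 lies in 0.00–198.59, so I_lo=0, I_hi=50, C_lo=0.00, C_hi=198.59.
(50−0)/(198.59−0.00) × (2.47−0.00) + 0 = 50/198.59 × 2.47 + 0 ≈ 0.62 → 1.
Sub-indices: CO→172, O₃→158, PM2.5→173, SO₂→161, NO₂→164, PM10→1. Overall AQI = max = 173; dominant pollutant is PM2.5.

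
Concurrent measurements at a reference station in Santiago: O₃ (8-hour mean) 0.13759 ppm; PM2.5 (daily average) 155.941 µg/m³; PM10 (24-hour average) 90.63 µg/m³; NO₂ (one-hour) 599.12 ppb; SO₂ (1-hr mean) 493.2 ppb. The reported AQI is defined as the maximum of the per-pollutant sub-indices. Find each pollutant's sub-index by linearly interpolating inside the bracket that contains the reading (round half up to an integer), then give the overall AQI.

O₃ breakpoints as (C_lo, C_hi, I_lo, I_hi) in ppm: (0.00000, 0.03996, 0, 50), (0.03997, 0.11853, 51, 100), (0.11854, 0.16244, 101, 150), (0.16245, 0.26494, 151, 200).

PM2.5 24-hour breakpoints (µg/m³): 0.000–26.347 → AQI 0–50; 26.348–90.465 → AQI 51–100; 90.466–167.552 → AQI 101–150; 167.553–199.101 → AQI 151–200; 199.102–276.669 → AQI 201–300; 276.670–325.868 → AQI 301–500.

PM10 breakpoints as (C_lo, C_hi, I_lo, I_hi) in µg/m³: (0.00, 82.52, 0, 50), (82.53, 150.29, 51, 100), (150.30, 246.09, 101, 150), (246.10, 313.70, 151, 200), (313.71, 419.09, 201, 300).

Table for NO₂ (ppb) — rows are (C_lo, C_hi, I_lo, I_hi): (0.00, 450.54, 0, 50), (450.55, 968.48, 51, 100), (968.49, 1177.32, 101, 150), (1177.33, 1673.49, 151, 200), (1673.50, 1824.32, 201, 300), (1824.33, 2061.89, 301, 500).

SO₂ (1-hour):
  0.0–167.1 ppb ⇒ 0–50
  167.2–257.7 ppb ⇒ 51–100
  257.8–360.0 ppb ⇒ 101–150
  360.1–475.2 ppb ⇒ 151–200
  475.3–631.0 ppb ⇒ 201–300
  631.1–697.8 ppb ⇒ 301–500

O₃: 0.13759 lies in 0.11854–0.16244, so I_lo=101, I_hi=150, C_lo=0.11854, C_hi=0.16244.
(150−101)/(0.16244−0.11854) × (0.13759−0.11854) + 101 = 49/0.04390 × 0.01905 + 101 ≈ 122.26 → 122.
PM2.5: 155.941 lies in 90.466–167.552, so I_lo=101, I_hi=150, C_lo=90.466, C_hi=167.552.
(150−101)/(167.552−90.466) × (155.941−90.466) + 101 = 49/77.086 × 65.475 + 101 ≈ 142.62 → 143.
PM10: 90.63 lies in 82.53–150.29, so I_lo=51, I_hi=100, C_lo=82.53, C_hi=150.29.
(100−51)/(150.29−82.53) × (90.63−82.53) + 51 = 49/67.76 × 8.10 + 51 ≈ 56.86 → 57.
NO₂ 599.12: bracket 450.55–968.48 → index 51–100; slope 49/517.93, offset 148.57.
AQI = 51 + 49/517.93·148.57 ≈ 65.06 ⇒ 65.
SO₂: 493.2 ∈ [475.3, 631.0] ↔ index [201, 300].
201 + (493.2−475.3)·(300−201)/(631.0−475.3) = 201 + 17.9·99/155.7 ≈ 212.38, so AQI = 212.
Sub-indices: O₃→122, PM2.5→143, PM10→57, NO₂→65, SO₂→212. Overall AQI = max = 212; dominant pollutant is SO₂.

212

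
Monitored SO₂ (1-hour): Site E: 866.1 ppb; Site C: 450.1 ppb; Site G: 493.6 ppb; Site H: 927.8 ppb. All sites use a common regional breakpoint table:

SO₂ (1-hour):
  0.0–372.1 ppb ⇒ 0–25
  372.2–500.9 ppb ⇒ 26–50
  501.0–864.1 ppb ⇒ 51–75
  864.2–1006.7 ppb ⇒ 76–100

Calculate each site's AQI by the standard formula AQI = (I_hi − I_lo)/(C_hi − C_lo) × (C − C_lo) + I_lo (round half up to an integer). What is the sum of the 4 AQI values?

Site E: row 864.2–1006.7 (AQI 76–100). (100−76)·(866.1−864.2)/(1006.7−864.2) + 76 = 24·1.9/142.5 + 76 ≈ 76.32 → 76.
Site C: 450.1 ∈ [372.2, 500.9] ↔ index [26, 50].
26 + (450.1−372.2)·(50−26)/(500.9−372.2) = 26 + 77.9·24/128.7 ≈ 40.53, so AQI = 41.
Site G: row 372.2–500.9 (AQI 26–50). (50−26)·(493.6−372.2)/(500.9−372.2) + 26 = 24·121.4/128.7 + 26 ≈ 48.64 → 49.
Site H: 927.8 lies in 864.2–1006.7, so I_lo=76, I_hi=100, C_lo=864.2, C_hi=1006.7.
(100−76)/(1006.7−864.2) × (927.8−864.2) + 76 = 24/142.5 × 63.6 + 76 ≈ 86.71 → 87.
AQIs: Site E=76, Site C=41, Site G=49, Site H=87. Sum = 76 + 41 + 49 + 87 = 253.

253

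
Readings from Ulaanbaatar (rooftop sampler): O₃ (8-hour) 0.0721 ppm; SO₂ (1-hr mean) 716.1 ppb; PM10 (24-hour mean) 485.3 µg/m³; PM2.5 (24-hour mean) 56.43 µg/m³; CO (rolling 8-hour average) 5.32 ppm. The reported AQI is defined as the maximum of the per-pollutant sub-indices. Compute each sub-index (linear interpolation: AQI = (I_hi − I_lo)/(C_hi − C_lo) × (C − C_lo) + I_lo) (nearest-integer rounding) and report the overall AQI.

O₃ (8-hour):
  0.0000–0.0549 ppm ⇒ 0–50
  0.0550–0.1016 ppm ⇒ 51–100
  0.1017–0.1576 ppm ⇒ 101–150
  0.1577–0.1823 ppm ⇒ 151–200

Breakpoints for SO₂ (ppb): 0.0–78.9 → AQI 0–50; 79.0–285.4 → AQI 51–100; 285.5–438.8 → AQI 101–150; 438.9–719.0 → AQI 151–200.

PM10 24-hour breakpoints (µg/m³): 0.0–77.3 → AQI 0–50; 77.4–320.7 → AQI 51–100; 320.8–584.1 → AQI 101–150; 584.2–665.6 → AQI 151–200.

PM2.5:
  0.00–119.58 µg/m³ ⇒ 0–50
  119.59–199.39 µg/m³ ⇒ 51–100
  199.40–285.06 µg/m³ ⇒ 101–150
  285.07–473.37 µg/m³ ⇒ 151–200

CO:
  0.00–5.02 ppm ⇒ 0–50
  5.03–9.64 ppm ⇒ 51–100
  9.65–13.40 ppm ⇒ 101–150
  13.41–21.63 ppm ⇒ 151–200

O₃ 0.0721: bracket 0.0550–0.1016 → index 51–100; slope 49/0.0466, offset 0.0171.
AQI = 51 + 49/0.0466·0.0171 ≈ 68.98 ⇒ 69.
SO₂: 716.1 ∈ [438.9, 719.0] ↔ index [151, 200].
151 + (716.1−438.9)·(200−151)/(719.0−438.9) = 151 + 277.2·49/280.1 ≈ 199.49, so AQI = 199.
PM10 485.3: bracket 320.8–584.1 → index 101–150; slope 49/263.3, offset 164.5.
AQI = 101 + 49/263.3·164.5 ≈ 131.61 ⇒ 132.
PM2.5 56.43: bracket 0.00–119.58 → index 0–50; slope 50/119.58, offset 56.43.
AQI = 0 + 50/119.58·56.43 ≈ 23.60 ⇒ 24.
CO: 5.32 ∈ [5.03, 9.64] ↔ index [51, 100].
51 + (5.32−5.03)·(100−51)/(9.64−5.03) = 51 + 0.29·49/4.61 ≈ 54.08, so AQI = 54.
Sub-indices: O₃→69, SO₂→199, PM10→132, PM2.5→24, CO→54. Overall AQI = max = 199; dominant pollutant is SO₂.
AQI 199: Unhealthy.

199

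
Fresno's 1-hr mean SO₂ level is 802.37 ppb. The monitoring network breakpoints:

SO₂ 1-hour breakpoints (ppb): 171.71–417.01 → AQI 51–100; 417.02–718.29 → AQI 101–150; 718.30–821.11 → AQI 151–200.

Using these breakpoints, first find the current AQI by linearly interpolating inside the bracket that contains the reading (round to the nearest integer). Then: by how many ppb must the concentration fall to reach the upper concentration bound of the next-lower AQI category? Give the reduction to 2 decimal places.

SO₂: 802.37 ∈ [718.30, 821.11] ↔ index [151, 200].
151 + (802.37−718.30)·(200−151)/(821.11−718.30) = 151 + 84.07·49/102.81 ≈ 191.07, so AQI = 191.
Current AQI 191 is in the Unhealthy range (151–200). The next-lower category tops out at AQI 150, whose upper concentration bound is 718.29 ppb.
Reduction needed = 802.37 − 718.29 = 84.08 ppb.

84.08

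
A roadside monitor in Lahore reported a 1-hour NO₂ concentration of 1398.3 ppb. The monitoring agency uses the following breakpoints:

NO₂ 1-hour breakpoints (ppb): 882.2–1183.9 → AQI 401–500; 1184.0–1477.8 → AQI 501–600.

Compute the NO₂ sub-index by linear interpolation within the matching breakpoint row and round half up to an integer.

573

NO₂ 1398.3: bracket 1184.0–1477.8 → index 501–600; slope 99/293.8, offset 214.3.
AQI = 501 + 99/293.8·214.3 ≈ 573.21 ⇒ 573.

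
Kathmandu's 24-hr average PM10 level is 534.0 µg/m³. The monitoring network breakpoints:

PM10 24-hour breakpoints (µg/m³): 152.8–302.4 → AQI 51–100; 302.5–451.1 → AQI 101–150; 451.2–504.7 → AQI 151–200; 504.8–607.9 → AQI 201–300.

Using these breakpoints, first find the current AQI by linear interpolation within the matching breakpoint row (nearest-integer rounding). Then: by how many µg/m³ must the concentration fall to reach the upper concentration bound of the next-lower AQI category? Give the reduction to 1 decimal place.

29.3

PM10: row 504.8–607.9 (AQI 201–300). (300−201)·(534.0−504.8)/(607.9−504.8) + 201 = 99·29.2/103.1 + 201 ≈ 229.04 → 229.
Current AQI 229 is in the Very Unhealthy range (201–300). The next-lower category tops out at AQI 200, whose upper concentration bound is 504.7 µg/m³.
Reduction needed = 534.0 − 504.7 = 29.3 µg/m³.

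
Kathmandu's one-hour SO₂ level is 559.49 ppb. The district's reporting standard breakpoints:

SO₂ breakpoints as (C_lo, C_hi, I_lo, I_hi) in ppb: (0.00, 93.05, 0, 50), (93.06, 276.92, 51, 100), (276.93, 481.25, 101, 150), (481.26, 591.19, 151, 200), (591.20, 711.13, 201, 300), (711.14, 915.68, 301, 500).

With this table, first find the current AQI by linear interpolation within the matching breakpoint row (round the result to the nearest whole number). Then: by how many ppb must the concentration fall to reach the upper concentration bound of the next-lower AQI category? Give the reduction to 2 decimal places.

SO₂: 559.49 ∈ [481.26, 591.19] ↔ index [151, 200].
151 + (559.49−481.26)·(200−151)/(591.19−481.26) = 151 + 78.23·49/109.93 ≈ 185.87, so AQI = 186.
Current AQI 186 is in the Unhealthy range (151–200). The next-lower category tops out at AQI 150, whose upper concentration bound is 481.25 ppb.
Reduction needed = 559.49 − 481.25 = 78.24 ppb.

78.24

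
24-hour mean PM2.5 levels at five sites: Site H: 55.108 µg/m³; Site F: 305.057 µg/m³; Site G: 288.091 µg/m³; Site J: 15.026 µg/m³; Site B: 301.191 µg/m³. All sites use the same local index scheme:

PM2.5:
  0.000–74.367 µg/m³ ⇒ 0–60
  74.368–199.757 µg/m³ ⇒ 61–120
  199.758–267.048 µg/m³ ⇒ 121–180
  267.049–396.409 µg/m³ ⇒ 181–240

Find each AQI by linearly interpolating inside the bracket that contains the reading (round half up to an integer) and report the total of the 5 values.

642

Site H: 55.108 ∈ [0.000, 74.367] ↔ index [0, 60].
0 + (55.108−0.000)·(60−0)/(74.367−0.000) = 0 + 55.108·60/74.367 ≈ 44.46, so AQI = 44.
Site F: row 267.049–396.409 (AQI 181–240). (240−181)·(305.057−267.049)/(396.409−267.049) + 181 = 59·38.008/129.360 + 181 ≈ 198.34 → 198.
Site G: 288.091 ∈ [267.049, 396.409] ↔ index [181, 240].
181 + (288.091−267.049)·(240−181)/(396.409−267.049) = 181 + 21.042·59/129.360 ≈ 190.60, so AQI = 191.
Site J: 15.026 lies in 0.000–74.367, so I_lo=0, I_hi=60, C_lo=0.000, C_hi=74.367.
(60−0)/(74.367−0.000) × (15.026−0.000) + 0 = 60/74.367 × 15.026 + 0 ≈ 12.12 → 12.
Site B: 301.191 ∈ [267.049, 396.409] ↔ index [181, 240].
181 + (301.191−267.049)·(240−181)/(396.409−267.049) = 181 + 34.142·59/129.360 ≈ 196.57, so AQI = 197.
AQIs: Site H=44, Site F=198, Site G=191, Site J=12, Site B=197. Sum = 44 + 198 + 191 + 12 + 197 = 642.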